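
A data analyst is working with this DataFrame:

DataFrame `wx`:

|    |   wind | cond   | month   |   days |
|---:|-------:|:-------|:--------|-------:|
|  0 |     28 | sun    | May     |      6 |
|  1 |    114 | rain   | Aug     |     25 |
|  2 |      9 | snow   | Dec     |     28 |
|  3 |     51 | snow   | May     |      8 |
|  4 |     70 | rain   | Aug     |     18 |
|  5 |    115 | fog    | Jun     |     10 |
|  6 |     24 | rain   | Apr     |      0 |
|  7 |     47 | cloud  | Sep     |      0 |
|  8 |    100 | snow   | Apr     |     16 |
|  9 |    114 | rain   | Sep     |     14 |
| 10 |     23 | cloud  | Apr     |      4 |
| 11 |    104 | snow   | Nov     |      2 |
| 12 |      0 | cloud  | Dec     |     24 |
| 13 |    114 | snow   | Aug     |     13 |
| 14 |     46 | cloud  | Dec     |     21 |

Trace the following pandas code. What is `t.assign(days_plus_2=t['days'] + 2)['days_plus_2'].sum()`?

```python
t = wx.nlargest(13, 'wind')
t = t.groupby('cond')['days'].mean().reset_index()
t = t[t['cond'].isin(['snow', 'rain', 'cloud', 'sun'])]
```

46.3333333333

take 13 rows with largest wind:
    wind   cond month  days
5    115    fog   Jun    10
1    114   rain   Aug    25
9    114   rain   Sep    14
13   114   snow   Aug    13
11   104   snow   Nov     2
8    100   snow   Apr    16
4     70   rain   Aug    18
3     51   snow   May     8
7     47  cloud   Sep     0
14    46  cloud   Dec    21
0     28    sun   May     6
6     24   rain   Apr     0
10    23  cloud   Apr     4
group by cond, mean of days:
cond
cloud     8.333333
fog      10.000000
rain     14.250000
snow      9.750000
sun       6.000000
Name: days, dtype: float64
reset_index():
    cond       days
0  cloud   8.333333
1    fog  10.000000
2   rain  14.250000
3   snow   9.750000
4    sun   6.000000
filter rows where cond in ['snow', 'rain', 'cloud', 'sun']:
    cond       days
0  cloud   8.333333
2   rain  14.250000
3   snow   9.750000
4    sun   6.000000
add column days_plus_2 = t['days'] + 2:
    cond       days  days_plus_2
0  cloud   8.333333    10.333333
2   rain  14.250000    16.250000
3   snow   9.750000    11.750000
4    sun   6.000000     8.000000
Finally, sum of column 'days_plus_2' = 46.3333333333.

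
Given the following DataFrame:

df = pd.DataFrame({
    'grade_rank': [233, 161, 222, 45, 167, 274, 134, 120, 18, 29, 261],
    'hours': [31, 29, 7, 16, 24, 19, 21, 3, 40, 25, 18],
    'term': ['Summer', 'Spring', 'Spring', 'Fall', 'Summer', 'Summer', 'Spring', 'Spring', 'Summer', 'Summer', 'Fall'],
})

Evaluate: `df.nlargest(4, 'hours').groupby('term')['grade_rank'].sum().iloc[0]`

take 4 rows with largest hours:
   grade_rank  hours    term
8          18     40  Summer
0         233     31  Summer
1         161     29  Spring
9          29     25  Summer
group by term, sum of grade_rank:
term
Spring    161
Summer    280
Name: grade_rank, dtype: int64
So iloc[0] = 161.

161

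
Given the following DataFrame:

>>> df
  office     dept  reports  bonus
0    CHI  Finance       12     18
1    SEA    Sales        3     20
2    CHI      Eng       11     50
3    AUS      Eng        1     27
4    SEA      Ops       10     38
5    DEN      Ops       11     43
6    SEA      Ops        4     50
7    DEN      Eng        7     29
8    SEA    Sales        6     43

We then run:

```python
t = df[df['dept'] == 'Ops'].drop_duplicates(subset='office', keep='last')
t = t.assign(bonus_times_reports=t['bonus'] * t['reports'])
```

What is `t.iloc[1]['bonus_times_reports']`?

200

filter rows where dept == 'Ops':
  office dept  reports  bonus
4    SEA  Ops       10     38
5    DEN  Ops       11     43
6    SEA  Ops        4     50
drop duplicate office (keep=last):
  office dept  reports  bonus
5    DEN  Ops       11     43
6    SEA  Ops        4     50
add column bonus_times_reports = t['bonus'] * t['reports']:
  office dept  reports  bonus  bonus_times_reports
5    DEN  Ops       11     43                  473
6    SEA  Ops        4     50                  200
So iloc[1]['bonus_times_reports'] = 200.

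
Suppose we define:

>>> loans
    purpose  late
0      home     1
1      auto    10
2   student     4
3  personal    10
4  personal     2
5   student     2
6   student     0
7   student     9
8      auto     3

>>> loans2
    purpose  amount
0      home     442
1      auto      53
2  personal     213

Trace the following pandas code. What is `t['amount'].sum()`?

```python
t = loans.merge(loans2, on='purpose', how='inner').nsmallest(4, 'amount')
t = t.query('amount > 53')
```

merge on 'purpose' (how='inner') → 5 rows:
    purpose  late  amount
0      home     1     442
1      auto    10      53
2  personal    10     213
3  personal     2     213
4      auto     3      53
take 4 rows with smallest amount:
    purpose  late  amount
1      auto    10      53
4      auto     3      53
2  personal    10     213
3  personal     2     213
filter rows where amount > 53:
    purpose  late  amount
2  personal    10     213
3  personal     2     213
Finally, sum of column 'amount' = 426.

426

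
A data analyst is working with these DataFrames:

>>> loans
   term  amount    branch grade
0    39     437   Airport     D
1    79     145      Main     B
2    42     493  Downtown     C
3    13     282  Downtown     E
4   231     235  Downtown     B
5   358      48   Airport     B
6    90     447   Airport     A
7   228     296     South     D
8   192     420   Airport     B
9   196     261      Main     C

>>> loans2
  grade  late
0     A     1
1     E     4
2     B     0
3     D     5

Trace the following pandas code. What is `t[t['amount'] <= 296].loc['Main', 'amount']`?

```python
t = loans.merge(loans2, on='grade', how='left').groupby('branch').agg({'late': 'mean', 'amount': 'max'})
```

261

merge on 'grade' (how='left') → 10 rows:
   term  amount    branch grade  late
0    39     437   Airport     D   5.0
1    79     145      Main     B   0.0
2    42     493  Downtown     C   NaN
3    13     282  Downtown     E   4.0
4   231     235  Downtown     B   0.0
5   358      48   Airport     B   0.0
6    90     447   Airport     A   1.0
7   228     296     South     D   5.0
8   192     420   Airport     B   0.0
9   196     261      Main     C   NaN
group by branch: mean(late), max(amount):
          late  amount
branch                
Airport    1.5     447
Downtown   2.0     493
Main       0.0     261
South      5.0     296
filter rows where amount <= 296:
        late  amount
branch              
Main     0.0     261
South    5.0     296
value at row 'Main', column 'amount' → 261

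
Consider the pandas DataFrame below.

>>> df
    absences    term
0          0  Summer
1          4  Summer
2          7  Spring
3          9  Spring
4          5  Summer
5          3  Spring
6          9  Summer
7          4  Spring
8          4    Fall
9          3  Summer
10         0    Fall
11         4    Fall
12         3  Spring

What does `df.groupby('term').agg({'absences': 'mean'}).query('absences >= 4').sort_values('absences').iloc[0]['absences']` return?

group by term, mean of absences:
        absences
term            
Fall    2.666667
Spring  5.200000
Summer  4.200000
filter rows where absences >= 4:
        absences
term            
Spring       5.2
Summer       4.2
sort by absences:
        absences
term            
Summer       4.2
Spring       5.2
Finally, value at position 0, column 'absences' = 4.2.

4.2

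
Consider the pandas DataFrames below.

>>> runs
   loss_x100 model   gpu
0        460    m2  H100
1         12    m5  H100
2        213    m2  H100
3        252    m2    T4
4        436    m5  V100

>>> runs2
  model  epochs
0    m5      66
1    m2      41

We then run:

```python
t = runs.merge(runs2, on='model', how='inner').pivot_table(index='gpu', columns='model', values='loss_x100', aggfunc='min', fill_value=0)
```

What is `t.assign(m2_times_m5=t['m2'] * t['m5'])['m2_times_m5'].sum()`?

merge on 'model' (how='inner') → 5 rows:
   loss_x100 model   gpu  epochs
0        460    m2  H100      41
1         12    m5  H100      66
2        213    m2  H100      41
3        252    m2    T4      41
4        436    m5  V100      66
pivot: rows=gpu, cols=model, min(loss_x100):
model   m2   m5
gpu            
H100   213   12
T4     252    0
V100     0  436
add column m2_times_m5 = t['m2'] * t['m5']:
model   m2   m5  m2_times_m5
gpu                         
H100   213   12         2556
T4     252    0            0
V100     0  436            0

2556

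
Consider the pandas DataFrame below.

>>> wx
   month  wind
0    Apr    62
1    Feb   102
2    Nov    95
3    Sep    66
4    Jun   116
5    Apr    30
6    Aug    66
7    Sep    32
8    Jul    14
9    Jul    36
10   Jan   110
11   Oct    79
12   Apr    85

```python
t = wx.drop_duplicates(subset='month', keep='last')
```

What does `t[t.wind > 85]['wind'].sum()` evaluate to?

423

drop duplicate month (keep=last):
   month  wind
1    Feb   102
2    Nov    95
4    Jun   116
6    Aug    66
7    Sep    32
9    Jul    36
10   Jan   110
11   Oct    79
12   Apr    85
filter rows where wind > 85:
   month  wind
1    Feb   102
2    Nov    95
4    Jun   116
10   Jan   110
Hence 423.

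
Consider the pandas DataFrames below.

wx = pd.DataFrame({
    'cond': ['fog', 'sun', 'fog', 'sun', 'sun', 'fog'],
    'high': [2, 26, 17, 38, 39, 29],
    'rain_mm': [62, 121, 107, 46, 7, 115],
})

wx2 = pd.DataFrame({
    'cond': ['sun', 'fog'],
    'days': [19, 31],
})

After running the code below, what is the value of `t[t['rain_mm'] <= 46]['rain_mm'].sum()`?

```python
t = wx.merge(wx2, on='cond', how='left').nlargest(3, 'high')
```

53

merge on 'cond' (how='left') → 6 rows:
  cond  high  rain_mm  days
0  fog     2       62    31
1  sun    26      121    19
2  fog    17      107    31
3  sun    38       46    19
4  sun    39        7    19
5  fog    29      115    31
take 3 rows with largest high:
  cond  high  rain_mm  days
4  sun    39        7    19
3  sun    38       46    19
5  fog    29      115    31
filter rows where rain_mm <= 46:
  cond  high  rain_mm  days
4  sun    39        7    19
3  sun    38       46    19
So sum() = 53.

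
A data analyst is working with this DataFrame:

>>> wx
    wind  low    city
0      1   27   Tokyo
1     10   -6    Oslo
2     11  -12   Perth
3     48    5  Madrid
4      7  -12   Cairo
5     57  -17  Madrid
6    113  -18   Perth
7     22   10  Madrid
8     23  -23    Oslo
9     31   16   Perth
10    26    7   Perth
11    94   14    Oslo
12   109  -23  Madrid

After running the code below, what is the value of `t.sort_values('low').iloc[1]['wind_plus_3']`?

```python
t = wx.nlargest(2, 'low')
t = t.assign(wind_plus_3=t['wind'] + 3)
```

take 2 rows with largest low:
   wind  low   city
0     1   27  Tokyo
9    31   16  Perth
add column wind_plus_3 = t['wind'] + 3:
   wind  low   city  wind_plus_3
0     1   27  Tokyo            4
9    31   16  Perth           34
sort by low:
   wind  low   city  wind_plus_3
9    31   16  Perth           34
0     1   27  Tokyo            4
Reading off the value at position 1, column 'wind_plus_3', we get 4.

4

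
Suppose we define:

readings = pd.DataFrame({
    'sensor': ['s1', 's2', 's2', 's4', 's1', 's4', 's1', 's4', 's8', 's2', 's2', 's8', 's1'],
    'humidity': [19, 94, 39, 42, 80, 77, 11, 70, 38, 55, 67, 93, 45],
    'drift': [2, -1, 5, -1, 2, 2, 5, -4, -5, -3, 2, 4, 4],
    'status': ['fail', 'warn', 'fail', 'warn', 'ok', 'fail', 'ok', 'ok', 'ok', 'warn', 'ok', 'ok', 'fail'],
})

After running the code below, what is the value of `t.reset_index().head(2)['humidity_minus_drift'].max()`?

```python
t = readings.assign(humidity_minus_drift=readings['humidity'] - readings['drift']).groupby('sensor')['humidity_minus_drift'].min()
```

34

add column humidity_minus_drift = readings['humidity'] - readings['drift']:
   sensor  humidity  drift status  humidity_minus_drift
0      s1        19      2   fail                    17
1      s2        94     -1   warn                    95
2      s2        39      5   fail                    34
3      s4        42     -1   warn                    43
4      s1        80      2     ok                    78
5      s4        77      2   fail                    75
6      s1        11      5     ok                     6
7      s4        70     -4     ok                    74
8      s8        38     -5     ok                    43
9      s2        55     -3   warn                    58
10     s2        67      2     ok                    65
11     s8        93      4     ok                    89
12     s1        45      4   fail                    41
group by sensor, min of humidity_minus_drift:
sensor
s1     6
s2    34
s4    43
s8    43
Name: humidity_minus_drift, dtype: int64
reset_index():
  sensor  humidity_minus_drift
0     s1                     6
1     s2                    34
2     s4                    43
3     s8                    43
take first 2 rows:
  sensor  humidity_minus_drift
0     s1                     6
1     s2                    34
Then the max of column 'humidity_minus_drift': 34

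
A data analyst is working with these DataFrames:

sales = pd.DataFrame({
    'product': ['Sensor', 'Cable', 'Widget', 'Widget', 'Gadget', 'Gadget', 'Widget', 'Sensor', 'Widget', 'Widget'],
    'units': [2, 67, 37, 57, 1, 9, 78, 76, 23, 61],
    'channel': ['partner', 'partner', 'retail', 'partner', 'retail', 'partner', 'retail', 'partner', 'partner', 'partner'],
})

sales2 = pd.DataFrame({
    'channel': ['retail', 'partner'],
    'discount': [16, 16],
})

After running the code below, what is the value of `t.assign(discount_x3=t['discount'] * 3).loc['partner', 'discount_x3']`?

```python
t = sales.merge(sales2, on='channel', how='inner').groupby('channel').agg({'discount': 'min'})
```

48

merge on 'channel' (how='inner') → 10 rows:
  product  units  channel  discount
0  Sensor      2  partner        16
1   Cable     67  partner        16
2  Widget     37   retail        16
3  Widget     57  partner        16
4  Gadget      1   retail        16
5  Gadget      9  partner        16
6  Widget     78   retail        16
7  Sensor     76  partner        16
8  Widget     23  partner        16
9  Widget     61  partner        16
group by channel, min of discount:
         discount
channel          
partner        16
retail         16
add column discount_x3 = t['discount'] * 3:
         discount  discount_x3
channel                       
partner        16           48
retail         16           48
Taking the value at row 'partner', column 'discount_x3' gives 48.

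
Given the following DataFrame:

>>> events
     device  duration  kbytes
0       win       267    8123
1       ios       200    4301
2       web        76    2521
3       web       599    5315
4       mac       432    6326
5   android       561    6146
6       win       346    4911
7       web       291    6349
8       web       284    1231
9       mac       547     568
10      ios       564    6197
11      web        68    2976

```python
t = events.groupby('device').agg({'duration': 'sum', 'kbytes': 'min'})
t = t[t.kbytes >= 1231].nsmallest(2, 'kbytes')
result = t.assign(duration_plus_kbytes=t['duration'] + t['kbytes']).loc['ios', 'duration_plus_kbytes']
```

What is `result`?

5065

group by device: sum(duration), min(kbytes):
         duration  kbytes
device                   
android       561    6146
ios           764    4301
mac           979     568
web          1318    1231
win           613    4911
filter rows where kbytes >= 1231:
         duration  kbytes
device                   
android       561    6146
ios           764    4301
web          1318    1231
win           613    4911
take 2 rows with smallest kbytes:
        duration  kbytes
device                  
web         1318    1231
ios          764    4301
add column duration_plus_kbytes = t['duration'] + t['kbytes']:
        duration  kbytes  duration_plus_kbytes
device                                        
web         1318    1231                  2549
ios          764    4301                  5065
Reading off the value at row 'ios', column 'duration_plus_kbytes', we get 5065.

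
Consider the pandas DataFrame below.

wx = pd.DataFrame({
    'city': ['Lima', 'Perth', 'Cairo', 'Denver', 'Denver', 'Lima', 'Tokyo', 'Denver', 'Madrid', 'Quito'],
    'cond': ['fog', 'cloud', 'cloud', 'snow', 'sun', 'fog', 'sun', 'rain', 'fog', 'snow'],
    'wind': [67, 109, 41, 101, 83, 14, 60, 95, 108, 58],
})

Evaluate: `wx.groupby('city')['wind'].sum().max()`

group by city, sum of wind:
city
Cairo      41
Denver    279
Lima       81
Madrid    108
Perth     109
Quito      58
Tokyo      60
Name: wind, dtype: int64
Reading off the max of the resulting series, we get 279.

279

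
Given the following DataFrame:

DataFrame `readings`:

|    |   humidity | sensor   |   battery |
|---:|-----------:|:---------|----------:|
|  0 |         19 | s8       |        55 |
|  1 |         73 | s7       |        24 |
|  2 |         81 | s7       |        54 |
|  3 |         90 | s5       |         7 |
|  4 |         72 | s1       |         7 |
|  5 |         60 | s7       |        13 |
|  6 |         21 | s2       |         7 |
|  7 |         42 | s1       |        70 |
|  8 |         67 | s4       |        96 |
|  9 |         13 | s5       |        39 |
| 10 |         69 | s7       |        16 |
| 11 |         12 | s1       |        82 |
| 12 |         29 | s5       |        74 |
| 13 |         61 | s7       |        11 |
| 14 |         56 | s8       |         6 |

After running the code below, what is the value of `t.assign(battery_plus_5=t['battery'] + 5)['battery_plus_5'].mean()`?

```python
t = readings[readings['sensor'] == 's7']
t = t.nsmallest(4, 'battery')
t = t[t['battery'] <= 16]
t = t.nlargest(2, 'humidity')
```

filter rows where sensor == 's7':
    humidity sensor  battery
1         73     s7       24
2         81     s7       54
5         60     s7       13
10        69     s7       16
13        61     s7       11
take 4 rows with smallest battery:
    humidity sensor  battery
13        61     s7       11
5         60     s7       13
10        69     s7       16
1         73     s7       24
filter rows where battery <= 16:
    humidity sensor  battery
13        61     s7       11
5         60     s7       13
10        69     s7       16
take 2 rows with largest humidity:
    humidity sensor  battery
10        69     s7       16
13        61     s7       11
add column battery_plus_5 = t['battery'] + 5:
    humidity sensor  battery  battery_plus_5
10        69     s7       16              21
13        61     s7       11              16

18.5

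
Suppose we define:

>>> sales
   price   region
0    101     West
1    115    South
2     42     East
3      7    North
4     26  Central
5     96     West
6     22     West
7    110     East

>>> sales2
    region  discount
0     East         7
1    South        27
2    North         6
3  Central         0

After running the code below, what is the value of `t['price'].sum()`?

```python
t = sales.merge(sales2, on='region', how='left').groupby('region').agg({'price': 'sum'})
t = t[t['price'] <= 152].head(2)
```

178

merge on 'region' (how='left') → 8 rows:
   price   region  discount
0    101     West       NaN
1    115    South      27.0
2     42     East       7.0
3      7    North       6.0
4     26  Central       0.0
5     96     West       NaN
6     22     West       NaN
7    110     East       7.0
group by region, sum of price:
         price
region        
Central     26
East       152
North        7
South      115
West       219
filter rows where price <= 152:
         price
region        
Central     26
East       152
North        7
South      115
take first 2 rows:
         price
region        
Central     26
East       152
The sum of column 'price' is 178.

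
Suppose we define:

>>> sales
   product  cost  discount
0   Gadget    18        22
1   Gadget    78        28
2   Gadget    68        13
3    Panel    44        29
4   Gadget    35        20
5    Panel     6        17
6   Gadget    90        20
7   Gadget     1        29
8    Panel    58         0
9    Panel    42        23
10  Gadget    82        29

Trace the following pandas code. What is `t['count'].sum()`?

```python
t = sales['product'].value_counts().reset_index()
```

value_counts of product:
product
Gadget    7
Panel     4
Name: count, dtype: int64
reset_index():
  product  count
0  Gadget      7
1   Panel      4

11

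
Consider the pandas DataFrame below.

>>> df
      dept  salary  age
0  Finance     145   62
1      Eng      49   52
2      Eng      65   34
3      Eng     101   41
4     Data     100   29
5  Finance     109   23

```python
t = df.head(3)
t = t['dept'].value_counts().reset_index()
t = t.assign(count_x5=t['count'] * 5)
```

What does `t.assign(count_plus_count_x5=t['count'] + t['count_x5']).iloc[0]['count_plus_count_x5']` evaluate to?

12

take first 3 rows:
      dept  salary  age
0  Finance     145   62
1      Eng      49   52
2      Eng      65   34
value_counts of dept:
dept
Eng        2
Finance    1
Name: count, dtype: int64
reset_index():
      dept  count
0      Eng      2
1  Finance      1
add column count_x5 = t['count'] * 5:
      dept  count  count_x5
0      Eng      2        10
1  Finance      1         5
add column count_plus_count_x5 = t['count'] + t['count_x5']:
      dept  count  count_x5  count_plus_count_x5
0      Eng      2        10                   12
1  Finance      1         5                    6
So iloc[0]['count_plus_count_x5'] = 12.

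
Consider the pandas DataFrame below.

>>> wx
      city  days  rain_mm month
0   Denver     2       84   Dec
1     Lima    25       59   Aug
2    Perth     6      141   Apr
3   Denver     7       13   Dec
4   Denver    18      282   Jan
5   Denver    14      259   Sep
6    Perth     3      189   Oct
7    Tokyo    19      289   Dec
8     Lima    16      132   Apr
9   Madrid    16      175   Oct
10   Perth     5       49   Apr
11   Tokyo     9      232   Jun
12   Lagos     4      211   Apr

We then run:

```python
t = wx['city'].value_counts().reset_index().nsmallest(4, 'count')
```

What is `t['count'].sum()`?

6

value_counts of city:
city
Denver    4
Perth     3
Lima      2
Tokyo     2
Madrid    1
Lagos     1
Name: count, dtype: int64
reset_index():
     city  count
0  Denver      4
1   Perth      3
2    Lima      2
3   Tokyo      2
4  Madrid      1
5   Lagos      1
take 4 rows with smallest count:
     city  count
4  Madrid      1
5   Lagos      1
2    Lima      2
3   Tokyo      2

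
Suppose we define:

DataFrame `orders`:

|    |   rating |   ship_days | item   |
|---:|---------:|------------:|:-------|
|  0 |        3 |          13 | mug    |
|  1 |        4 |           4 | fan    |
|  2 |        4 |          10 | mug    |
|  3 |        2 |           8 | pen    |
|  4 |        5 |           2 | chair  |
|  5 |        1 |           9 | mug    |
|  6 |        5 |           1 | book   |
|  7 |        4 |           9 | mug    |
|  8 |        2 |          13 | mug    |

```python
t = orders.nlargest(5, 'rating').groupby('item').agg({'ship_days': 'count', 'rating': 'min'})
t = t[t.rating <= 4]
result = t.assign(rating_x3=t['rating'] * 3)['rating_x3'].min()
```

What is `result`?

take 5 rows with largest rating:
   rating  ship_days   item
4       5          2  chair
6       5          1   book
1       4          4    fan
2       4         10    mug
7       4          9    mug
group by item: count(ship_days), min(rating):
       ship_days  rating
item                    
book           1       5
chair          1       5
fan            1       4
mug            2       4
filter rows where rating <= 4:
      ship_days  rating
item                   
fan           1       4
mug           2       4
add column rating_x3 = t['rating'] * 3:
      ship_days  rating  rating_x3
item                              
fan           1       4         12
mug           2       4         12

12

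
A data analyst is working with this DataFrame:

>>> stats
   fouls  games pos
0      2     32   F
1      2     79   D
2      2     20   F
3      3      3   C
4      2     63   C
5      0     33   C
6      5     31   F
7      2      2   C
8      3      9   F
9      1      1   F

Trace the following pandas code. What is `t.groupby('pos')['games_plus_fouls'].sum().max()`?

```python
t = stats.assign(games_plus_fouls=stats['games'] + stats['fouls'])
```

108

add column games_plus_fouls = stats['games'] + stats['fouls']:
   fouls  games pos  games_plus_fouls
0      2     32   F                34
1      2     79   D                81
2      2     20   F                22
3      3      3   C                 6
4      2     63   C                65
5      0     33   C                33
6      5     31   F                36
7      2      2   C                 4
8      3      9   F                12
9      1      1   F                 2
group by pos, sum of games_plus_fouls:
pos
C    108
D     81
F    106
Name: games_plus_fouls, dtype: int64
Taking the max of the resulting series gives 108.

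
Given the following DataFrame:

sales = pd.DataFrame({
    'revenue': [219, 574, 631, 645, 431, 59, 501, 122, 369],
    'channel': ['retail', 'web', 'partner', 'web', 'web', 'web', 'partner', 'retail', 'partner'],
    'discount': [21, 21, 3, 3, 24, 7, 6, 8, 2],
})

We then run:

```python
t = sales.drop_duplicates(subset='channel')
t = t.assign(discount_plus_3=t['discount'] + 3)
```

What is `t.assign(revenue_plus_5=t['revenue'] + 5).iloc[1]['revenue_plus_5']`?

579

drop duplicate channel (keep=first):
   revenue  channel  discount
0      219   retail        21
1      574      web        21
2      631  partner         3
add column discount_plus_3 = t['discount'] + 3:
   revenue  channel  discount  discount_plus_3
0      219   retail        21               24
1      574      web        21               24
2      631  partner         3                6
add column revenue_plus_5 = t['revenue'] + 5:
   revenue  channel  discount  discount_plus_3  revenue_plus_5
0      219   retail        21               24             224
1      574      web        21               24             579
2      631  partner         3                6             636
The value at position 1, column 'revenue_plus_5' is 579.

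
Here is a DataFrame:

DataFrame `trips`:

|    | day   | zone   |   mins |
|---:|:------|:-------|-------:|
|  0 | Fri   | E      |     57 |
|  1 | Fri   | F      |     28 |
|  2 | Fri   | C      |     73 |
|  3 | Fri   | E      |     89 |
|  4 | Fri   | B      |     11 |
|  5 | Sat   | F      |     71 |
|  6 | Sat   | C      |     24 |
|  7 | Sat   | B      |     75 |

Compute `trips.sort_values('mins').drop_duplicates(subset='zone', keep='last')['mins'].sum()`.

308

sort by mins:
   day zone  mins
4  Fri    B    11
6  Sat    C    24
1  Fri    F    28
0  Fri    E    57
5  Sat    F    71
2  Fri    C    73
7  Sat    B    75
3  Fri    E    89
drop duplicate zone (keep=last):
   day zone  mins
5  Sat    F    71
2  Fri    C    73
7  Sat    B    75
3  Fri    E    89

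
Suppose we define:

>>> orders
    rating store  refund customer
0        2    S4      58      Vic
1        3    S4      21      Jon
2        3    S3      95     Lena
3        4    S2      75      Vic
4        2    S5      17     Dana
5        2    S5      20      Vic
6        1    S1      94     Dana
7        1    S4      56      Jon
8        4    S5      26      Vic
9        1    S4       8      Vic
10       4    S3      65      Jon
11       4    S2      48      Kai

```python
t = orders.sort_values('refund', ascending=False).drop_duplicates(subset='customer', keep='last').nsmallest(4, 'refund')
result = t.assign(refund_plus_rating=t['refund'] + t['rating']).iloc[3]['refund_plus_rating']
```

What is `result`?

52

sort by refund descending:
    rating store  refund customer
2        3    S3      95     Lena
6        1    S1      94     Dana
3        4    S2      75      Vic
10       4    S3      65      Jon
0        2    S4      58      Vic
7        1    S4      56      Jon
11       4    S2      48      Kai
8        4    S5      26      Vic
1        3    S4      21      Jon
5        2    S5      20      Vic
4        2    S5      17     Dana
9        1    S4       8      Vic
drop duplicate customer (keep=last):
    rating store  refund customer
2        3    S3      95     Lena
11       4    S2      48      Kai
1        3    S4      21      Jon
4        2    S5      17     Dana
9        1    S4       8      Vic
take 4 rows with smallest refund:
    rating store  refund customer
9        1    S4       8      Vic
4        2    S5      17     Dana
1        3    S4      21      Jon
11       4    S2      48      Kai
add column refund_plus_rating = t['refund'] + t['rating']:
    rating store  refund customer  refund_plus_rating
9        1    S4       8      Vic                   9
4        2    S5      17     Dana                  19
1        3    S4      21      Jon                  24
11       4    S2      48      Kai                  52
Taking the value at position 3, column 'refund_plus_rating' gives 52.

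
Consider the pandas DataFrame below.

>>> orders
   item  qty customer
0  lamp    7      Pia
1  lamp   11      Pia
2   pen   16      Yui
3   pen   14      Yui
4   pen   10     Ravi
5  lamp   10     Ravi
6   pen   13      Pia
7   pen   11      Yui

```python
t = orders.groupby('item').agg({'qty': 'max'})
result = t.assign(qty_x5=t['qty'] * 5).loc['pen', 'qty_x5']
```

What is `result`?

group by item, max of qty:
      qty
item     
lamp   11
pen    16
add column qty_x5 = t['qty'] * 5:
      qty  qty_x5
item             
lamp   11      55
pen    16      80

80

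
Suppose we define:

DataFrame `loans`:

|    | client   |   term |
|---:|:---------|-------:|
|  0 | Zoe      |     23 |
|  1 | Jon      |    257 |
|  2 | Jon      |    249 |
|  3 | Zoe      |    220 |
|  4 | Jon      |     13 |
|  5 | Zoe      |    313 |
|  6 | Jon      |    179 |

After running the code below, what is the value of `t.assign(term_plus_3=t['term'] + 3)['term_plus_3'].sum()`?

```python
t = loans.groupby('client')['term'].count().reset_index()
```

group by client, count of term:
client
Jon    4
Zoe    3
Name: term, dtype: int64
reset_index():
  client  term
0    Jon     4
1    Zoe     3
add column term_plus_3 = t['term'] + 3:
  client  term  term_plus_3
0    Jon     4            7
1    Zoe     3            6
Hence 13.

13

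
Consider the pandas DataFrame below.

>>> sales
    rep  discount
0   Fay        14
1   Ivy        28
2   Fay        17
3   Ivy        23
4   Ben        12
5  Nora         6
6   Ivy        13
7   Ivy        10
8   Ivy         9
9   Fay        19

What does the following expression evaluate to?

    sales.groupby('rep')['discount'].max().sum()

group by rep, max of discount:
rep
Ben     12
Fay     19
Ivy     28
Nora     6
Name: discount, dtype: int64
The sum of the resulting series is 65.

65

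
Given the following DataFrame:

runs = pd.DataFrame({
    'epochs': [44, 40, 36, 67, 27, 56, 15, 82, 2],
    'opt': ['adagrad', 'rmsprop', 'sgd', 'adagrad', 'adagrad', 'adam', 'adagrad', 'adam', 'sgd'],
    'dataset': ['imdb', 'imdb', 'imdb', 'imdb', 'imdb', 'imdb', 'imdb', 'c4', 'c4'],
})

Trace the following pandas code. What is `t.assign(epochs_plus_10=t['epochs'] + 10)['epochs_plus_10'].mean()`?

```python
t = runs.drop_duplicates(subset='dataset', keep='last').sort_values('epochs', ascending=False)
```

18.5

drop duplicate dataset (keep=last):
   epochs      opt dataset
6      15  adagrad    imdb
8       2      sgd      c4
sort by epochs descending:
   epochs      opt dataset
6      15  adagrad    imdb
8       2      sgd      c4
add column epochs_plus_10 = t['epochs'] + 10:
   epochs      opt dataset  epochs_plus_10
6      15  adagrad    imdb              25
8       2      sgd      c4              12
mean of column 'epochs_plus_10' → 18.5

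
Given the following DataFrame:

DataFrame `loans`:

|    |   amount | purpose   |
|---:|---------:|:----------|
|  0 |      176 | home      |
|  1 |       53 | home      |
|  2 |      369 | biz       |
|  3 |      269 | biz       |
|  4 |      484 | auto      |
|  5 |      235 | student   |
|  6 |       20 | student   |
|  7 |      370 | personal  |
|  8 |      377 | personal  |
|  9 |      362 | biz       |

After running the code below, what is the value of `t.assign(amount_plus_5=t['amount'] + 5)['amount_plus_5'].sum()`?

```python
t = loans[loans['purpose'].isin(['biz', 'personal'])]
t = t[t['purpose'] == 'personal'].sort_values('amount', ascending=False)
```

filter rows where purpose in ['biz', 'personal']:
   amount   purpose
2     369       biz
3     269       biz
7     370  personal
8     377  personal
9     362       biz
filter rows where purpose == 'personal':
   amount   purpose
7     370  personal
8     377  personal
sort by amount descending:
   amount   purpose
8     377  personal
7     370  personal
add column amount_plus_5 = t['amount'] + 5:
   amount   purpose  amount_plus_5
8     377  personal            382
7     370  personal            375

757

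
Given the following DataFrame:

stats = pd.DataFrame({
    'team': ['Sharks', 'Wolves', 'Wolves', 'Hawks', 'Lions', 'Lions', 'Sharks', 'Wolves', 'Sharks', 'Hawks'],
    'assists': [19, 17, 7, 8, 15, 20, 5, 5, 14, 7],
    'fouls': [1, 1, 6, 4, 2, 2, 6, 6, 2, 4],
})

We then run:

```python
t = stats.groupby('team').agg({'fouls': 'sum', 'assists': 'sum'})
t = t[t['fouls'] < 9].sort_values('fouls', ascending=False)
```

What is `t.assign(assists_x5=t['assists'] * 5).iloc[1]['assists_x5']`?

175

group by team: sum(fouls), sum(assists):
        fouls  assists
team                  
Hawks       8       15
Lions       4       35
Sharks      9       38
Wolves     13       29
filter rows where fouls < 9:
       fouls  assists
team                 
Hawks      8       15
Lions      4       35
sort by fouls descending:
       fouls  assists
team                 
Hawks      8       15
Lions      4       35
add column assists_x5 = t['assists'] * 5:
       fouls  assists  assists_x5
team                             
Hawks      8       15          75
Lions      4       35         175
Then the value at position 1, column 'assists_x5': 175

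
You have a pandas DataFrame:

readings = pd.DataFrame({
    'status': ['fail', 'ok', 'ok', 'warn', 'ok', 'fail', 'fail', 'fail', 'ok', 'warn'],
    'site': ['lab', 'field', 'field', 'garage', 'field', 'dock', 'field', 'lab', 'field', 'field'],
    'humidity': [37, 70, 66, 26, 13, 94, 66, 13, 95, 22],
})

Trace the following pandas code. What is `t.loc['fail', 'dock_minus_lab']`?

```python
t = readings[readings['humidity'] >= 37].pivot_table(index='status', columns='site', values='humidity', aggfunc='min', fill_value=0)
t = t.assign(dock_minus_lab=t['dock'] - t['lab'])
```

filter rows where humidity >= 37:
  status   site  humidity
0   fail    lab        37
1     ok  field        70
2     ok  field        66
5   fail   dock        94
6   fail  field        66
8     ok  field        95
pivot: rows=status, cols=site, min(humidity):
site    dock  field  lab
status                  
fail      94     66   37
ok         0     66    0
add column dock_minus_lab = t['dock'] - t['lab']:
site    dock  field  lab  dock_minus_lab
status                                  
fail      94     66   37              57
ok         0     66    0               0

57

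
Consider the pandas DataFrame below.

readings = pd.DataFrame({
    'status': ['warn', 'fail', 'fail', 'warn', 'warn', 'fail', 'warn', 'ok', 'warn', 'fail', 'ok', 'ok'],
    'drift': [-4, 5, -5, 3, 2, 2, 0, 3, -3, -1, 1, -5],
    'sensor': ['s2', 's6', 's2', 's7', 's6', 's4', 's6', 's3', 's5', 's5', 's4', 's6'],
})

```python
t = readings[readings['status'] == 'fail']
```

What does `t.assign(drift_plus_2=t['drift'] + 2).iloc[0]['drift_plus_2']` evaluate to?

filter rows where status == 'fail':
  status  drift sensor
1   fail      5     s6
2   fail     -5     s2
5   fail      2     s4
9   fail     -1     s5
add column drift_plus_2 = t['drift'] + 2:
  status  drift sensor  drift_plus_2
1   fail      5     s6             7
2   fail     -5     s2            -3
5   fail      2     s4             4
9   fail     -1     s5             1
Hence 7.

7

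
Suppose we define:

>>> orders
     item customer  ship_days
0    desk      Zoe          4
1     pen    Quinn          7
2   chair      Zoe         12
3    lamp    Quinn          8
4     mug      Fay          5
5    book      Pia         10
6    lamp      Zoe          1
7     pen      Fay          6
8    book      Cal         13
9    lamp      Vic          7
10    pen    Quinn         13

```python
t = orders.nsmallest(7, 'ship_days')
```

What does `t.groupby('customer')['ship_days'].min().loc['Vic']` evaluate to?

7

take 7 rows with smallest ship_days:
   item customer  ship_days
6  lamp      Zoe          1
0  desk      Zoe          4
4   mug      Fay          5
7   pen      Fay          6
1   pen    Quinn          7
9  lamp      Vic          7
3  lamp    Quinn          8
group by customer, min of ship_days:
customer
Fay      5
Quinn    7
Vic      7
Zoe      1
Name: ship_days, dtype: int64
Reading off the value at index 'Vic', we get 7.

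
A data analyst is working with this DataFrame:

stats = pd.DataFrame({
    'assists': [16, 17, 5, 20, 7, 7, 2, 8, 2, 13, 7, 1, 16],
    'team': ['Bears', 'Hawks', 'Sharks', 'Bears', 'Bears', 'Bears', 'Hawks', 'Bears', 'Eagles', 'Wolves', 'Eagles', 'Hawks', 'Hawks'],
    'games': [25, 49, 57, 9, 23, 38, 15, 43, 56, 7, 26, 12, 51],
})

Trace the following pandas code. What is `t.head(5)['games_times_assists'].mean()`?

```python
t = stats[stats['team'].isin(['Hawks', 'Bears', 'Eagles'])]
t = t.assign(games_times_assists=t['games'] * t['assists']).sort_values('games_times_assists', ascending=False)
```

filter rows where team in ['Hawks', 'Bears', 'Eagles']:
    assists    team  games
0        16   Bears     25
1        17   Hawks     49
3        20   Bears      9
4         7   Bears     23
5         7   Bears     38
6         2   Hawks     15
7         8   Bears     43
8         2  Eagles     56
10        7  Eagles     26
11        1   Hawks     12
12       16   Hawks     51
add column games_times_assists = t['games'] * t['assists']:
    assists    team  games  games_times_assists
0        16   Bears     25                  400
1        17   Hawks     49                  833
3        20   Bears      9                  180
4         7   Bears     23                  161
5         7   Bears     38                  266
6         2   Hawks     15                   30
7         8   Bears     43                  344
8         2  Eagles     56                  112
10        7  Eagles     26                  182
11        1   Hawks     12                   12
12       16   Hawks     51                  816
sort by games_times_assists descending:
    assists    team  games  games_times_assists
1        17   Hawks     49                  833
12       16   Hawks     51                  816
0        16   Bears     25                  400
7         8   Bears     43                  344
5         7   Bears     38                  266
10        7  Eagles     26                  182
3        20   Bears      9                  180
4         7   Bears     23                  161
8         2  Eagles     56                  112
6         2   Hawks     15                   30
11        1   Hawks     12                   12
take first 5 rows:
    assists   team  games  games_times_assists
1        17  Hawks     49                  833
12       16  Hawks     51                  816
0        16  Bears     25                  400
7         8  Bears     43                  344
5         7  Bears     38                  266

531.8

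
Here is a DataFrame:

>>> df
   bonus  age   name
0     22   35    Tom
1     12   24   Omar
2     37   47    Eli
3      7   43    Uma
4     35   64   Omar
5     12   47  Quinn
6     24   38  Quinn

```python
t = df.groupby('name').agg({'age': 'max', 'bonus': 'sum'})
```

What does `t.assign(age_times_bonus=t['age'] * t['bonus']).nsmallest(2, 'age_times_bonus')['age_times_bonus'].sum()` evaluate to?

1071

group by name: max(age), sum(bonus):
       age  bonus
name             
Eli     47     37
Omar    64     47
Quinn   47     36
Tom     35     22
Uma     43      7
add column age_times_bonus = t['age'] * t['bonus']:
       age  bonus  age_times_bonus
name                              
Eli     47     37             1739
Omar    64     47             3008
Quinn   47     36             1692
Tom     35     22              770
Uma     43      7              301
take 2 rows with smallest age_times_bonus:
      age  bonus  age_times_bonus
name                             
Uma    43      7              301
Tom    35     22              770
The sum of column 'age_times_bonus' is 1071.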